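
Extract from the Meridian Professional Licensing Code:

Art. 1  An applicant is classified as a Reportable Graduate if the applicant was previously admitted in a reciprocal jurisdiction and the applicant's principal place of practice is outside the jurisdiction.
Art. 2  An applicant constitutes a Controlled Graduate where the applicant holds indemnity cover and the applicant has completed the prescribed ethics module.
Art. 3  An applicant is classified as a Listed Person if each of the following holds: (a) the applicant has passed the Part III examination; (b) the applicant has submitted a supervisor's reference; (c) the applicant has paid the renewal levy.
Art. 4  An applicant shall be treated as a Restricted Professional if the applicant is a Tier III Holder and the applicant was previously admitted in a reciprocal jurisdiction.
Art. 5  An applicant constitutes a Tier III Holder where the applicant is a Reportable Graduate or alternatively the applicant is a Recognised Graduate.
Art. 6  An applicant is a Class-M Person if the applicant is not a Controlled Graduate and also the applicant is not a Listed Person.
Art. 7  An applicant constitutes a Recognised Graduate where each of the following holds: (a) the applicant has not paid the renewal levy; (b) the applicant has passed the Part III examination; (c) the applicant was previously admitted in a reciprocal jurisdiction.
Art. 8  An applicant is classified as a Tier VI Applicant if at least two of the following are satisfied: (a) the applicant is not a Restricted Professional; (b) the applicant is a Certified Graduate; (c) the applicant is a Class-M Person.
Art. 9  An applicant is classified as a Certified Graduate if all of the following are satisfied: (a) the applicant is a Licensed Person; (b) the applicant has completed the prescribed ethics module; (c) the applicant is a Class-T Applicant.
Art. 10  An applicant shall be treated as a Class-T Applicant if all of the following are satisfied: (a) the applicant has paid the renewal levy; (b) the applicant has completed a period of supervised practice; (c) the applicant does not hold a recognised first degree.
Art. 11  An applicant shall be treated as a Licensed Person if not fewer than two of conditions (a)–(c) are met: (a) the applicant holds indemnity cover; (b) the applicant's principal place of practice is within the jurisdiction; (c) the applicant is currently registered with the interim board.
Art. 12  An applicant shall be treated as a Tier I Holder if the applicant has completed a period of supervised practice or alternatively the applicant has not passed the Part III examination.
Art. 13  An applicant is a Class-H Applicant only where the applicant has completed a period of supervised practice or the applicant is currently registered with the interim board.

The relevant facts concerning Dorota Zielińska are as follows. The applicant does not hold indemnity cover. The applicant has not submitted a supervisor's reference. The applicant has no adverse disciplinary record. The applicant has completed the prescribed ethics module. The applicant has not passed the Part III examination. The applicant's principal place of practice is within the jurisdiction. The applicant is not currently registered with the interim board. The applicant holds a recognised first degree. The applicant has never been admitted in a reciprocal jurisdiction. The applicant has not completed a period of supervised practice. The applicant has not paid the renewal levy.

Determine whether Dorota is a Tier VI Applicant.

Under article 1: the applicant was previously admitted in a reciprocal jurisdiction? no; and the applicant's principal place of practice is outside the jurisdiction? no. So the applicant is not a Reportable Graduate.
Under article 7: the applicant has not paid the renewal levy? yes; and the applicant has passed the Part III examination? no; and the applicant was previously admitted in a reciprocal jurisdiction? no. So the applicant is not a Recognised Graduate.
Under article 5: Reportable Graduate (article 1)? no; or Recognised Graduate (article 7)? no. So the applicant is not a Tier III Holder.
Under article 4: Tier III Holder (article 5)? no; and the applicant was previously admitted in a reciprocal jurisdiction? no. So the applicant is not a Restricted Professional.
Under article 11: the applicant holds indemnity cover? no; the applicant's principal place of practice is within the jurisdiction? yes; the applicant is currently registered with the interim board? no — 1 of 3 hold (need ≥2) → not satisfied.
Under article 10: the applicant has paid the renewal levy? no; and the applicant has completed a period of supervised practice? no; and the applicant does not hold a recognised first degree? no. So the applicant is not a Class-T Applicant.
Under article 9: Licensed Person (article 11)? no; and the applicant has completed the prescribed ethics module? yes; and Class-T Applicant (article 10)? no. So the applicant is not a Certified Graduate.
Under article 2: the applicant holds indemnity cover? no; and the applicant has completed the prescribed ethics module? yes. So the applicant is not a Controlled Graduate.
Under article 3: the applicant has passed the Part III examination? no; and the applicant has submitted a supervisor's reference? no; and the applicant has paid the renewal levy? no. So the applicant is not a Listed Person.
Under article 6: not a Controlled Graduate (article 2)? yes; and not a Listed Person (article 3)? yes. So the applicant is a Class-M Person.
Under article 8: not a Restricted Professional (article 4)? yes; Certified Graduate (article 9)? no; Class-M Person (article 6)? yes — 2 of 3 hold (need ≥2) → satisfied.

Yes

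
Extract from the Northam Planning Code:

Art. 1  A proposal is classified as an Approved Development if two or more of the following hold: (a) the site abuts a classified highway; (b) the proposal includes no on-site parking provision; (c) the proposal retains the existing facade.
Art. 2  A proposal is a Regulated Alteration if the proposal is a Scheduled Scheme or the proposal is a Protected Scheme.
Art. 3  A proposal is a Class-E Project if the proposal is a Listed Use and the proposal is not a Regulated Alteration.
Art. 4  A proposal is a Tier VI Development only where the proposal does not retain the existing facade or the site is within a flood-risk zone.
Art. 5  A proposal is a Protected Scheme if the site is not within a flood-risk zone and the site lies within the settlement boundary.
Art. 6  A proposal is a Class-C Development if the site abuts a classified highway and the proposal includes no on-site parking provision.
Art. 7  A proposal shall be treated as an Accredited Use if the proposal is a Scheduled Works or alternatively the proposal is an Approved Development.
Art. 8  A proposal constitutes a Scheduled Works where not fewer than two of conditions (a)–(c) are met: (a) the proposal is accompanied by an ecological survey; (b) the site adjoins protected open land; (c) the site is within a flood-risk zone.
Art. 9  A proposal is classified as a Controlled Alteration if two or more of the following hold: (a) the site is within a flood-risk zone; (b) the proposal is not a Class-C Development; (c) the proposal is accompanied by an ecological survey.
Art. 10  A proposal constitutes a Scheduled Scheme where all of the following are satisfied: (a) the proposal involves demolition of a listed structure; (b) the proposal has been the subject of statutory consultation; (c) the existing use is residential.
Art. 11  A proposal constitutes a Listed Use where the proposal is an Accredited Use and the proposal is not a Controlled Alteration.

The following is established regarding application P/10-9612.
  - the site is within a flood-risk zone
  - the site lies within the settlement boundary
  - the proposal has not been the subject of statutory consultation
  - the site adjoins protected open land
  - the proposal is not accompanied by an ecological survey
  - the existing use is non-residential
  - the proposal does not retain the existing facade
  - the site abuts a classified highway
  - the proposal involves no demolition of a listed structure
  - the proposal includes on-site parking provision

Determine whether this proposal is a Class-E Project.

article 8 — Scheduled Works: the proposal is accompanied by an ecological survey? no; the site adjoins protected open land? yes; the site is within a flood-risk zone? yes — 2 of 3 hold (need ≥2) → satisfied.
article 1 — Approved Development: the site abuts a classified highway? yes; the proposal includes no on-site parking provision? no; the proposal retains the existing facade? no — 1 of 3 hold (need ≥2) → not satisfied.
article 7 — Accredited Use: [Scheduled Works (article 8)? yes] OR [Approved Development (article 1)? no] → satisfied.
article 6 — Class-C Development: [the site abuts a classified highway? yes] AND [the proposal includes no on-site parking provision? no] → not satisfied.
article 9 — Controlled Alteration: the site is within a flood-risk zone? yes; not a Class-C Development (article 6)? yes; the proposal is accompanied by an ecological survey? no — 2 of 3 hold (need ≥2) → satisfied.
article 11 — Listed Use: [Accredited Use (article 7)? yes] AND [not a Controlled Alteration (article 9)? no] → not satisfied.
article 10 — Scheduled Scheme: [the proposal involves demolition of a listed structure? no] AND [the proposal has been the subject of statutory consultation? no] AND [the existing use is residential? no] → not satisfied.
article 5 — Protected Scheme: [the site is not within a flood-risk zone? no] AND [the site lies within the settlement boundary? yes] → not satisfied.
article 2 — Regulated Alteration: [Scheduled Scheme (article 10)? no] OR [Protected Scheme (article 5)? no] → not satisfied.
article 3 — Class-E Project: [Listed Use (article 11)? no] AND [not a Regulated Alteration (article 2)? yes] → not satisfied.

No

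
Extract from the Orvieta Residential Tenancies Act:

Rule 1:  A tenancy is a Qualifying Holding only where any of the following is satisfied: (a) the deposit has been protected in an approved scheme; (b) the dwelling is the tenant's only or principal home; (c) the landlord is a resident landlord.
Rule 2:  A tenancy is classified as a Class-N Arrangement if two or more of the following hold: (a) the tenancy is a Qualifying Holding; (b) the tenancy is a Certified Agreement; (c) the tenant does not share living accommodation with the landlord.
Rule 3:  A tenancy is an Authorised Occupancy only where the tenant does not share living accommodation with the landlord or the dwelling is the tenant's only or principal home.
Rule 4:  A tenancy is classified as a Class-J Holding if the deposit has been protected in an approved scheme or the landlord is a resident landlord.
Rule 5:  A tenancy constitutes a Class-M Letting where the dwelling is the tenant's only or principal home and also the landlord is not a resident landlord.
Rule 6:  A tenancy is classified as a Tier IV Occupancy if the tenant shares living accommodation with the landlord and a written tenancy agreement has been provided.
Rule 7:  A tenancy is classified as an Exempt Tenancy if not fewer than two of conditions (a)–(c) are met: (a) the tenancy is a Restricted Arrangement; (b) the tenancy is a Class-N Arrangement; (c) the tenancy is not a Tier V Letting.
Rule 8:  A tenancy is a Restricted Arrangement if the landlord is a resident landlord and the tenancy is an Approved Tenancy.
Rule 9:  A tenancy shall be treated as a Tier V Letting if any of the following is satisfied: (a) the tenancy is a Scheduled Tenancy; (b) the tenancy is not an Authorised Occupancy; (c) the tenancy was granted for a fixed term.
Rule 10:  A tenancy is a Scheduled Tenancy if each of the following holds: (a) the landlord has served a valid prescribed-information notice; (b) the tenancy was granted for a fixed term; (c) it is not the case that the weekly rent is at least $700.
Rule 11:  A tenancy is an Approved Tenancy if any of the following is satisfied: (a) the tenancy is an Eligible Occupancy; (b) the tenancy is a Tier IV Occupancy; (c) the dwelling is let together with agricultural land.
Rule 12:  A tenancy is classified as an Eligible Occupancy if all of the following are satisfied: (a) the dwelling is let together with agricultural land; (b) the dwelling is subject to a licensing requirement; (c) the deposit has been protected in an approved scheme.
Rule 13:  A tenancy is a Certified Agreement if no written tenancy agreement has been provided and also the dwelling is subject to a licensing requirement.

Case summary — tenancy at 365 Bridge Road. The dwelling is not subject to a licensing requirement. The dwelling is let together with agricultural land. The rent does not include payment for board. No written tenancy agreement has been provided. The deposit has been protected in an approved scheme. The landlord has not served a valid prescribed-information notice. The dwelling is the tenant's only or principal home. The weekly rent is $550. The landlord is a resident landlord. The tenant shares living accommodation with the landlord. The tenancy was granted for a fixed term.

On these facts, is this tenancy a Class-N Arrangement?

No

rule 1 — Qualifying Holding: [the deposit has been protected in an approved scheme? yes] OR [the dwelling is the tenant's only or principal home? yes] OR [the landlord is a resident landlord? yes] → satisfied.
rule 13 — Certified Agreement: [no written tenancy agreement has been provided? yes] AND [the dwelling is subject to a licensing requirement? no] → not satisfied.
rule 2 — Class-N Arrangement: Qualifying Holding (rule 1)? yes; Certified Agreement (rule 13)? no; the tenant does not share living accommodation with the landlord? no — 1 of 3 hold (need ≥2) → not satisfied.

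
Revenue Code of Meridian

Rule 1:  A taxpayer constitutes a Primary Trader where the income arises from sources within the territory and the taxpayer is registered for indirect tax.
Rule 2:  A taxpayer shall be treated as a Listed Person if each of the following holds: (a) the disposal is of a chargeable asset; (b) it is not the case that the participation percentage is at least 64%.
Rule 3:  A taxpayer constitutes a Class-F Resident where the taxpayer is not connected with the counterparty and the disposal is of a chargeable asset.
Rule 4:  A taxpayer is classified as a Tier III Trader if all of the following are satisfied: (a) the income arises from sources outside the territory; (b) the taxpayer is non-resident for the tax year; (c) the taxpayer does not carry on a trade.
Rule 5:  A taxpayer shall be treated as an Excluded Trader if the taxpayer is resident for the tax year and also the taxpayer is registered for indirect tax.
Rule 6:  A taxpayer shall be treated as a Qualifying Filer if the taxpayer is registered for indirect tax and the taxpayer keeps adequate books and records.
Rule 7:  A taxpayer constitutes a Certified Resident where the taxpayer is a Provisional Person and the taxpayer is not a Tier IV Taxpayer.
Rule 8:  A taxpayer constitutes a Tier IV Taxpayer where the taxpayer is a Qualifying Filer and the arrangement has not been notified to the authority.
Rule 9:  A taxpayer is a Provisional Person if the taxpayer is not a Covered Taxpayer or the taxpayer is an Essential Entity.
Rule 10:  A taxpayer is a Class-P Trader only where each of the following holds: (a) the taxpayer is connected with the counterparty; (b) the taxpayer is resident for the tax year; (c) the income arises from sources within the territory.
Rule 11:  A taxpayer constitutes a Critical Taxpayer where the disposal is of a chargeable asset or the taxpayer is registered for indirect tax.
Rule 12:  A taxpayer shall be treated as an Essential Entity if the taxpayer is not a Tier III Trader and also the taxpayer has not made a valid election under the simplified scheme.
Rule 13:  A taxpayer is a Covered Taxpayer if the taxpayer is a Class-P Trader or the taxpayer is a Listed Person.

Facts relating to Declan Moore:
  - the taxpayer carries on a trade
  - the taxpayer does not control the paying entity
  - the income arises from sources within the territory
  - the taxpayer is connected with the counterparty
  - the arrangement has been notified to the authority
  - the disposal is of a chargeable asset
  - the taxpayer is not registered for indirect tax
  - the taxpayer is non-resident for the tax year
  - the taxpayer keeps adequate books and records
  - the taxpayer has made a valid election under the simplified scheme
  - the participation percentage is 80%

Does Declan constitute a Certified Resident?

Yes

Under rule 10: the taxpayer is connected with the counterparty? yes; and the taxpayer is resident for the tax year? no; and the income arises from sources within the territory? yes. So the taxpayer is not a Class-P Trader.
Under rule 2: the disposal is of a chargeable asset? yes; and participation percentage: 80% ≥ 64%? yes, so negated condition no. So the taxpayer is not a Listed Person.
Under rule 13: Class-P Trader (rule 10)? no; or Listed Person (rule 2)? no. So the taxpayer is not a Covered Taxpayer.
Under rule 4: the income arises from sources outside the territory? no; and the taxpayer is non-resident for the tax year? yes; and the taxpayer does not carry on a trade? no. So the taxpayer is not a Tier III Trader.
Under rule 12: not a Tier III Trader (rule 4)? yes; and the taxpayer has not made a valid election under the simplified scheme? no. So the taxpayer is not an Essential Entity.
Under rule 9: not a Covered Taxpayer (rule 13)? yes; or Essential Entity (rule 12)? no. So the taxpayer is a Provisional Person.
Under rule 6: the taxpayer is registered for indirect tax? no; and the taxpayer keeps adequate books and records? yes. So the taxpayer is not a Qualifying Filer.
Under rule 8: Qualifying Filer (rule 6)? no; and the arrangement has not been notified to the authority? no. So the taxpayer is not a Tier IV Taxpayer.
Under rule 7: Provisional Person (rule 9)? yes; and not a Tier IV Taxpayer (rule 8)? yes. So the taxpayer is a Certified Resident.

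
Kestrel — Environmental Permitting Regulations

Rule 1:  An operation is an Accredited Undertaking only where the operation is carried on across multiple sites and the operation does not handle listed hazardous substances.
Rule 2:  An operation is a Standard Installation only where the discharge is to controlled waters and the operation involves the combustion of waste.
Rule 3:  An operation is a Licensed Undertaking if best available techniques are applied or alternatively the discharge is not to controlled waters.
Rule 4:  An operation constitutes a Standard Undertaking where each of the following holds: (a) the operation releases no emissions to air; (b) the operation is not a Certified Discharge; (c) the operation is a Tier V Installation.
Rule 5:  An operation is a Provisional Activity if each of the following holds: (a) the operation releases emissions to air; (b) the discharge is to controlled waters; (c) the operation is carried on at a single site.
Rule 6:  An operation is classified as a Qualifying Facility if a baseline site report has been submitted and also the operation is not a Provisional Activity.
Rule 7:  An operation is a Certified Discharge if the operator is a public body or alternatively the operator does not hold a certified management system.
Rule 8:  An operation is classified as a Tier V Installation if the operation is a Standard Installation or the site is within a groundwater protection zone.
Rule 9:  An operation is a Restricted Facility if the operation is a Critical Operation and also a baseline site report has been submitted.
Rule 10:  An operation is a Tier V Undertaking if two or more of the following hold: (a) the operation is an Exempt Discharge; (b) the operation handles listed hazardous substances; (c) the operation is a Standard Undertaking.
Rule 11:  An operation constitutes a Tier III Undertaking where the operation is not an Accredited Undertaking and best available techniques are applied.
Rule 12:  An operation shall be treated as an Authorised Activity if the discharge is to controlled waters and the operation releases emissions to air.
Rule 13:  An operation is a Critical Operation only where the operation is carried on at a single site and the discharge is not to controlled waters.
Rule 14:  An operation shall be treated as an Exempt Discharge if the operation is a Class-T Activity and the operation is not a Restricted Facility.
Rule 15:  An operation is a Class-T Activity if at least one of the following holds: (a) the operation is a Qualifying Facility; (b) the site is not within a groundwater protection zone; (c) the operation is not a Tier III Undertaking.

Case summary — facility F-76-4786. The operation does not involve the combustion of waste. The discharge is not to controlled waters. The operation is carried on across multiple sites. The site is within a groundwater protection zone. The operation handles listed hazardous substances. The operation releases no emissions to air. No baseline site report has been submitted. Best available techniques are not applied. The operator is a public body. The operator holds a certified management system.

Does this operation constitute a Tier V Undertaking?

rule 5 — Provisional Activity: [the operation releases emissions to air? no] AND [the discharge is to controlled waters? no] AND [the operation is carried on at a single site? no] → not satisfied.
rule 6 — Qualifying Facility: [a baseline site report has been submitted? no] AND [not a Provisional Activity (rule 5)? yes] → not satisfied.
rule 1 — Accredited Undertaking: [the operation is carried on across multiple sites? yes] AND [the operation does not handle listed hazardous substances? no] → not satisfied.
rule 11 — Tier III Undertaking: [not an Accredited Undertaking (rule 1)? yes] AND [best available techniques are applied? no] → not satisfied.
rule 15 — Class-T Activity: [Qualifying Facility (rule 6)? no] OR [the site is not within a groundwater protection zone? no] OR [not a Tier III Undertaking (rule 11)? yes] → satisfied.
rule 13 — Critical Operation: [the operation is carried on at a single site? no] AND [the discharge is not to controlled waters? yes] → not satisfied.
rule 9 — Restricted Facility: [Critical Operation (rule 13)? no] AND [a baseline site report has been submitted? no] → not satisfied.
rule 14 — Exempt Discharge: [Class-T Activity (rule 15)? yes] AND [not a Restricted Facility (rule 9)? yes] → satisfied.
rule 7 — Certified Discharge: [the operator is a public body? yes] OR [the operator does not hold a certified management system? no] → satisfied.
rule 2 — Standard Installation: [the discharge is to controlled waters? no] AND [the operation involves the combustion of waste? no] → not satisfied.
rule 8 — Tier V Installation: [Standard Installation (rule 2)? no] OR [the site is within a groundwater protection zone? yes] → satisfied.
rule 4 — Standard Undertaking: [the operation releases no emissions to air? yes] AND [not a Certified Discharge (rule 7)? no] AND [Tier V Installation (rule 8)? yes] → not satisfied.
rule 10 — Tier V Undertaking: Exempt Discharge (rule 14)? yes; the operation handles listed hazardous substances? yes; Standard Undertaking (rule 4)? no — 2 of 3 hold (need ≥2) → satisfied.

Yes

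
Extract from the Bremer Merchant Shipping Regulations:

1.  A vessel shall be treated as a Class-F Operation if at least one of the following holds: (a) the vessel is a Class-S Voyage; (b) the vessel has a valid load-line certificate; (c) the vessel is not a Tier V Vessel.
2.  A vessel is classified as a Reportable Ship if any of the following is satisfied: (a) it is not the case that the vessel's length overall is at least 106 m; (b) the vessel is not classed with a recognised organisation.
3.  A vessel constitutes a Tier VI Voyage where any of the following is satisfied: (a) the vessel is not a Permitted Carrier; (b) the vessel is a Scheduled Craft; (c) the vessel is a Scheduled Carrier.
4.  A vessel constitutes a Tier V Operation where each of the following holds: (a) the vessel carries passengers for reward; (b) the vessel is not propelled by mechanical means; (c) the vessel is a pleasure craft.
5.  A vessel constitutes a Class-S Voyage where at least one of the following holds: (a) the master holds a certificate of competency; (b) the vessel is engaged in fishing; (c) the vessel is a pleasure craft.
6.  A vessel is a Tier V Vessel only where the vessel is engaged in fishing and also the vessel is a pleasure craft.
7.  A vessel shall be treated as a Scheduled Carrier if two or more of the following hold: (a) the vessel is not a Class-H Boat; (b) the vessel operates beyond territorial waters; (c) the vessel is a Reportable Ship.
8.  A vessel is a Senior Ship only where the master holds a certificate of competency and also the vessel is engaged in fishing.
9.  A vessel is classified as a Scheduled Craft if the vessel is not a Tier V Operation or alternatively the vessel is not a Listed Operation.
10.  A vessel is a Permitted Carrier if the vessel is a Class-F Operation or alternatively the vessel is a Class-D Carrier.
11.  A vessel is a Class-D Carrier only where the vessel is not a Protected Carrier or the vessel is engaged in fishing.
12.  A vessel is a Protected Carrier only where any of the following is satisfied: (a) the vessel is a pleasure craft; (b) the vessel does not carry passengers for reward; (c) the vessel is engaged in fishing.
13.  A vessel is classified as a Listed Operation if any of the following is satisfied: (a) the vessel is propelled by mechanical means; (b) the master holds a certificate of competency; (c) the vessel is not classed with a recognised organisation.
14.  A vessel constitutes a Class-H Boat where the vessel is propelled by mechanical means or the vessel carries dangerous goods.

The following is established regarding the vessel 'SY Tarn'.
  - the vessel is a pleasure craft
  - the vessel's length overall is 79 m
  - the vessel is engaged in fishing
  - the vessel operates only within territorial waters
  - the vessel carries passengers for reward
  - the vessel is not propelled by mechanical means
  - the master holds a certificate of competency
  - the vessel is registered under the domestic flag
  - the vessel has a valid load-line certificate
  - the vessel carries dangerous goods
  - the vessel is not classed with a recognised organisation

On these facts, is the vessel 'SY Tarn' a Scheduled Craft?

No

Under paragraph 4: the vessel carries passengers for reward? yes; and the vessel is not propelled by mechanical means? yes; and the vessel is a pleasure craft? yes. So the vessel is a Tier V Operation.
Under paragraph 13: the vessel is propelled by mechanical means? no; or the master holds a certificate of competency? yes; or the vessel is not classed with a recognised organisation? yes. So the vessel is a Listed Operation.
Under paragraph 9: not a Tier V Operation (paragraph 4)? no; or not a Listed Operation (paragraph 13)? no. So the vessel is not a Scheduled Craft.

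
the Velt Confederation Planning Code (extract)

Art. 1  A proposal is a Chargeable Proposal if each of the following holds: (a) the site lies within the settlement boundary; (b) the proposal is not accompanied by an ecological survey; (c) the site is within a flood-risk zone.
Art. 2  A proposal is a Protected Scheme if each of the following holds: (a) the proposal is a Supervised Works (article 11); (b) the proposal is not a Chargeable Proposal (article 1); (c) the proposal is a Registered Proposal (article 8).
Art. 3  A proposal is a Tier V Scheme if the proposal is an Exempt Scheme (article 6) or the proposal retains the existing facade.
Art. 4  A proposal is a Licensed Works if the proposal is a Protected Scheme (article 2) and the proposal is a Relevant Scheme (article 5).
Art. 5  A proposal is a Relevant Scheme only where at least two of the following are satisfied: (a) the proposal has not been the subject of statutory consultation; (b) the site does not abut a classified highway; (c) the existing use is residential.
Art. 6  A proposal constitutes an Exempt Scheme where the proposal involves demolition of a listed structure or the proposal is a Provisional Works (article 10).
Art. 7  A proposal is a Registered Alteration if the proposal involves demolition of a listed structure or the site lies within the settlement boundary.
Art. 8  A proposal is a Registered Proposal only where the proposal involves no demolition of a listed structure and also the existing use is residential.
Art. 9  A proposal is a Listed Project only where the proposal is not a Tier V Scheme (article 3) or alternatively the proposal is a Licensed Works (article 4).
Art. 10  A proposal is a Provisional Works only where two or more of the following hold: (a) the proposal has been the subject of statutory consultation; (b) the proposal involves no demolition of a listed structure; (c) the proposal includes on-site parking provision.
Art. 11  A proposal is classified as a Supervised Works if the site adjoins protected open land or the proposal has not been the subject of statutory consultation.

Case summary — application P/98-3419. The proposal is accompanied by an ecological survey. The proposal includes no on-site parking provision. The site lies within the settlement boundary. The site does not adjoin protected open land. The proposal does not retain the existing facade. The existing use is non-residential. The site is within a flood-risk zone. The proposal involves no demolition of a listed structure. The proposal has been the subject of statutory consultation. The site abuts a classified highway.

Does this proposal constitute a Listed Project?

Under article 10: the proposal has been the subject of statutory consultation? yes; the proposal involves no demolition of a listed structure? yes; the proposal includes on-site parking provision? no — 2 of 3 hold (need ≥2) → satisfied.
Under article 6: the proposal involves demolition of a listed structure? no; or Provisional Works (article 10)? yes. So the proposal is an Exempt Scheme.
Under article 3: Exempt Scheme (article 6)? yes; or the proposal retains the existing facade? no. So the proposal is a Tier V Scheme.
Under article 11: the site adjoins protected open land? no; or the proposal has not been the subject of statutory consultation? no. So the proposal is not a Supervised Works.
Under article 1: the site lies within the settlement boundary? yes; and the proposal is not accompanied by an ecological survey? no; and the site is within a flood-risk zone? yes. So the proposal is not a Chargeable Proposal.
Under article 8: the proposal involves no demolition of a listed structure? yes; and the existing use is residential? no. So the proposal is not a Registered Proposal.
Under article 2: Supervised Works (article 11)? no; and not a Chargeable Proposal (article 1)? yes; and Registered Proposal (article 8)? no. So the proposal is not a Protected Scheme.
Under article 5: the proposal has not been the subject of statutory consultation? no; the site does not abut a classified highway? no; the existing use is residential? no — 0 of 3 hold (need ≥2) → not satisfied.
Under article 4: Protected Scheme (article 2)? no; and Relevant Scheme (article 5)? no. So the proposal is not a Licensed Works.
Under article 9: not a Tier V Scheme (article 3)? no; or Licensed Works (article 4)? no. So the proposal is not a Listed Project.

No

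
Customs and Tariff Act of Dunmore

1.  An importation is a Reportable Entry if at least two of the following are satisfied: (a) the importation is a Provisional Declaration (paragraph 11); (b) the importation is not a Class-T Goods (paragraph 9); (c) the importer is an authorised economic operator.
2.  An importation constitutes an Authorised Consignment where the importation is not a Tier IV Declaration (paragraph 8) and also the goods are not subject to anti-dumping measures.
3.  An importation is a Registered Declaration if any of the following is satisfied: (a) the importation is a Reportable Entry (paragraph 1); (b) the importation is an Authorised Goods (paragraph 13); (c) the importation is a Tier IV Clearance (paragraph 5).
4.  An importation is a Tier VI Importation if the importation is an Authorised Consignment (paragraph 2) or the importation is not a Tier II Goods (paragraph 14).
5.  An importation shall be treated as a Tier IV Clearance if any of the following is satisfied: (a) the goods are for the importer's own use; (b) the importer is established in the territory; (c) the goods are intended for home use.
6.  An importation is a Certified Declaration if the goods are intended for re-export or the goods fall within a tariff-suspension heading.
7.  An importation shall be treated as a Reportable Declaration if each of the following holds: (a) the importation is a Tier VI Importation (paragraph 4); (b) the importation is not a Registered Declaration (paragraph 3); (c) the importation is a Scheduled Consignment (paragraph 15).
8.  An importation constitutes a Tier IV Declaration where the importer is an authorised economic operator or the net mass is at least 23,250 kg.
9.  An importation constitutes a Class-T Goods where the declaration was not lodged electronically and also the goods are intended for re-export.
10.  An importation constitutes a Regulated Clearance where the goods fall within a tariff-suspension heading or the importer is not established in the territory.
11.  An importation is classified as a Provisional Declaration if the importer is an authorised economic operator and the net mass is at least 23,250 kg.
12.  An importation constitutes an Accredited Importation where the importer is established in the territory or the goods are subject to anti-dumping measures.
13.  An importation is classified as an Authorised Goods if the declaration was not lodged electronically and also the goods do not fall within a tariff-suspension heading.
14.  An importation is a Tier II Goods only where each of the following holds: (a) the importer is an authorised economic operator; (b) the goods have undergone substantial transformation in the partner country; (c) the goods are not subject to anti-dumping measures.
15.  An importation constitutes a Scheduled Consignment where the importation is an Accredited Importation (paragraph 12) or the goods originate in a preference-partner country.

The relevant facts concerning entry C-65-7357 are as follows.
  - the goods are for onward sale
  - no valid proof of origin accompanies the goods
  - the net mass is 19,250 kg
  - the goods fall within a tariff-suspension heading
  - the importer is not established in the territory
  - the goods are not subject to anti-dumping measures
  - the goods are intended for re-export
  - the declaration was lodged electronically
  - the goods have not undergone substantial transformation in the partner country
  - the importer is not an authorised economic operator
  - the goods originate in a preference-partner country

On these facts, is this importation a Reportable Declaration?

Yes

paragraph 8 — Tier IV Declaration: [the importer is an authorised economic operator? no] OR [net mass: 19,250 kg ≥ 23,250 kg? no] → not satisfied.
paragraph 2 — Authorised Consignment: [not a Tier IV Declaration (paragraph 8)? yes] AND [the goods are not subject to anti-dumping measures? yes] → satisfied.
paragraph 14 — Tier II Goods: [the importer is an authorised economic operator? no] AND [the goods have undergone substantial transformation in the partner country? no] AND [the goods are not subject to anti-dumping measures? yes] → not satisfied.
paragraph 4 — Tier VI Importation: [Authorised Consignment (paragraph 2)? yes] OR [not a Tier II Goods (paragraph 14)? yes] → satisfied.
paragraph 11 — Provisional Declaration: [the importer is an authorised economic operator? no] AND [net mass: 19,250 kg ≥ 23,250 kg? no] → not satisfied.
paragraph 9 — Class-T Goods: [the declaration was not lodged electronically? no] AND [the goods are intended for re-export? yes] → not satisfied.
paragraph 1 — Reportable Entry: Provisional Declaration (paragraph 11)? no; not a Class-T Goods (paragraph 9)? yes; the importer is an authorised economic operator? no — 1 of 3 hold (need ≥2) → not satisfied.
paragraph 13 — Authorised Goods: [the declaration was not lodged electronically? no] AND [the goods do not fall within a tariff-suspension heading? no] → not satisfied.
paragraph 5 — Tier IV Clearance: [the goods are for the importer's own use? no] OR [the importer is established in the territory? no] OR [the goods are intended for home use? no] → not satisfied.
paragraph 3 — Registered Declaration: [Reportable Entry (paragraph 1)? no] OR [Authorised Goods (paragraph 13)? no] OR [Tier IV Clearance (paragraph 5)? no] → not satisfied.
paragraph 12 — Accredited Importation: [the importer is established in the territory? no] OR [the goods are subject to anti-dumping measures? no] → not satisfied.
paragraph 15 — Scheduled Consignment: [Accredited Importation (paragraph 12)? no] OR [the goods originate in a preference-partner country? yes] → satisfied.
paragraph 7 — Reportable Declaration: [Tier VI Importation (paragraph 4)? yes] AND [not a Registered Declaration (paragraph 3)? yes] AND [Scheduled Consignment (paragraph 15)? yes] → satisfied.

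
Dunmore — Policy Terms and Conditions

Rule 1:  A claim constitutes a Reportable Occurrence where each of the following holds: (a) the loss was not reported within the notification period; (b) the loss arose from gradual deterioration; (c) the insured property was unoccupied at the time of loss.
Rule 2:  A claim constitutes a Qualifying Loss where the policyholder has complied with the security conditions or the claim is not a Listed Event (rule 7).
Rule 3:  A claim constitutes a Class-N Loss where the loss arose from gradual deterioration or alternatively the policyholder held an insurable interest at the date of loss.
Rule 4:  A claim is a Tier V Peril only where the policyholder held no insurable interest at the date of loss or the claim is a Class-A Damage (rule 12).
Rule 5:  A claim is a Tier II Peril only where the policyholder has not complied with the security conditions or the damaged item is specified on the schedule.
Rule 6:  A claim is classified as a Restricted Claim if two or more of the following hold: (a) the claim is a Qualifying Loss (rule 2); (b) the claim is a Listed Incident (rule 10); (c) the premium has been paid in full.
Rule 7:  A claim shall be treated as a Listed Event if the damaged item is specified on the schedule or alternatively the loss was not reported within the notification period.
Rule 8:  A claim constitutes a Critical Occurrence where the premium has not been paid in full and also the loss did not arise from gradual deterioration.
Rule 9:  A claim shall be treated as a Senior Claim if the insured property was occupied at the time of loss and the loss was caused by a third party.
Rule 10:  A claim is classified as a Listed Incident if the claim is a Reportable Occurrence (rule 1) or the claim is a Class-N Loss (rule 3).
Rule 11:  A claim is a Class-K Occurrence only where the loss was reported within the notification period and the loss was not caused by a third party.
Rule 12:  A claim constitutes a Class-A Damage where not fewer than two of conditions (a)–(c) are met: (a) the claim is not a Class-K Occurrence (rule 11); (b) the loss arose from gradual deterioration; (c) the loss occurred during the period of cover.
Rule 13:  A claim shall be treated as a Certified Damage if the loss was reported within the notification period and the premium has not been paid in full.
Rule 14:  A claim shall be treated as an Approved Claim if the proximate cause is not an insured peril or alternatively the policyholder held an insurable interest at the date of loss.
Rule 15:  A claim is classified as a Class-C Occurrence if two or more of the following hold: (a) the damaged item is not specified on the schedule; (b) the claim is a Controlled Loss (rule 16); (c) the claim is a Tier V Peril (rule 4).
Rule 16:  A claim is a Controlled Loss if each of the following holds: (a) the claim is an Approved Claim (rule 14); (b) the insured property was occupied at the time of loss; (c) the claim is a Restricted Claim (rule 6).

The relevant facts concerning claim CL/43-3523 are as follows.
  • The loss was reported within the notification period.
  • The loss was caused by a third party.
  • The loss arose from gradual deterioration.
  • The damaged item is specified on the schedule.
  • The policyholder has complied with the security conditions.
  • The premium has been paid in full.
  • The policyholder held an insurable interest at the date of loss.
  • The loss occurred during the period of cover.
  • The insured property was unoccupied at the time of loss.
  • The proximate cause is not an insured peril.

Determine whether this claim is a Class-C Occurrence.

rule 14 — Approved Claim: [the proximate cause is not an insured peril? yes] OR [the policyholder held an insurable interest at the date of loss? yes] → satisfied.
rule 7 — Listed Event: [the damaged item is specified on the schedule? yes] OR [the loss was not reported within the notification period? no] → satisfied.
rule 2 — Qualifying Loss: [the policyholder has complied with the security conditions? yes] OR [not a Listed Event (rule 7)? no] → satisfied.
rule 1 — Reportable Occurrence: [the loss was not reported within the notification period? no] AND [the loss arose from gradual deterioration? yes] AND [the insured property was unoccupied at the time of loss? yes] → not satisfied.
rule 3 — Class-N Loss: [the loss arose from gradual deterioration? yes] OR [the policyholder held an insurable interest at the date of loss? yes] → satisfied.
rule 10 — Listed Incident: [Reportable Occurrence (rule 1)? no] OR [Class-N Loss (rule 3)? yes] → satisfied.
rule 6 — Restricted Claim: Qualifying Loss (rule 2)? yes; Listed Incident (rule 10)? yes; the premium has been paid in full? yes — 3 of 3 hold (need ≥2) → satisfied.
rule 16 — Controlled Loss: [Approved Claim (rule 14)? yes] AND [the insured property was occupied at the time of loss? no] AND [Restricted Claim (rule 6)? yes] → not satisfied.
rule 11 — Class-K Occurrence: [the loss was reported within the notification period? yes] AND [the loss was not caused by a third party? no] → not satisfied.
rule 12 — Class-A Damage: not a Class-K Occurrence (rule 11)? yes; the loss arose from gradual deterioration? yes; the loss occurred during the period of cover? yes — 3 of 3 hold (need ≥2) → satisfied.
rule 4 — Tier V Peril: [the policyholder held no insurable interest at the date of loss? no] OR [Class-A Damage (rule 12)? yes] → satisfied.
rule 15 — Class-C Occurrence: the damaged item is not specified on the schedule? no; Controlled Loss (rule 16)? no; Tier V Peril (rule 4)? yes — 1 of 3 hold (need ≥2) → not satisfied.

No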